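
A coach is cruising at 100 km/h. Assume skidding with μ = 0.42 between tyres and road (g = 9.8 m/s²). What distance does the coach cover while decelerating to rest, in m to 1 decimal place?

100 km/h ÷ 3.6 = 27.7778 m/s.
a = μg = 0.42 × 9.8 = 4.116 m/s².
Braking distance = v²/(2a) = 27.7778² / (2 × 4.116) = 771.606 / 8.232 = 93.733 m.

Braking distance ≈ 93.7 m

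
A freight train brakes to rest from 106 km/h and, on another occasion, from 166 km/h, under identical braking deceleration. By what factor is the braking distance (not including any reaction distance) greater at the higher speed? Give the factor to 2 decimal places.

Factor ≈ 2.45

Braking distance d = v²/(2a), so with a fixed, d ∝ v².
Factor = (166/106)² = 1.5660² = 2.4524.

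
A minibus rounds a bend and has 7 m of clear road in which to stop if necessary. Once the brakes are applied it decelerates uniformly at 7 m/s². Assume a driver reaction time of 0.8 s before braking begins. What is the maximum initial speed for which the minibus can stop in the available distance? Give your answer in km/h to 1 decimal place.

Maximum speed ≈ 20.8 km/h

Stopping distance: v·t_r + v²/(2a) = 7 with t_r = 0.8 s and a = 7.000 m/s².
So v² + 11.200 v − 98.00 = 0.
Positive root: v = −a·t_r + √((a·t_r)² + 2a·d) = −5.600 + √(31.360 + 98.00) = 5.7737 m/s.
5.7737 m/s × 3.6 = 20.785 km/h.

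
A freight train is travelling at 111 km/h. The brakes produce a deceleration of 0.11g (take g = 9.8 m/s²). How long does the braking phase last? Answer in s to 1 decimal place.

Braking time ≈ 28.6 s

111 km/h ÷ 3.6 = 30.8333 m/s.
a = 0.11 × 9.8 = 1.078 m/s².
Braking time = v/a = 30.8333 / 1.078 = 28.602 s.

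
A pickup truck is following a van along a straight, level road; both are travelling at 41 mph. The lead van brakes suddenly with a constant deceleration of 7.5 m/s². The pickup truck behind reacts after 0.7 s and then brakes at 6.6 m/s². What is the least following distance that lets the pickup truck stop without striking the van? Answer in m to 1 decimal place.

Minimum gap ≈ 15.9 m

41 mph × 0.44704 = 18.3286 m/s.
Leader travels v²/(2a_L) = 335.938 / 15.000 = 22.396 m before stopping.
Follower covers v·t_r = 18.3286 × 0.7 = 12.830 m while reacting, then v²/(2a_F) = 335.938 / 13.200 = 25.450 m while braking, for a total of 12.830 + 25.450 = 38.280 m.
Since a_F ≤ a_L and the follower starts braking later, the follower is never slower than the leader, so the closest approach is when both have stopped.
Minimum gap = 38.280 − 22.396 = 15.884 m.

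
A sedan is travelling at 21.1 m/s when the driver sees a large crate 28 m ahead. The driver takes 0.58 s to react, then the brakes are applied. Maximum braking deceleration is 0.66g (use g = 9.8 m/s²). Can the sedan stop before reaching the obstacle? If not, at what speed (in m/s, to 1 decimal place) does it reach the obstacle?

No — it strikes the obstacle at 15.5 m/s

a = 0.66 × 9.8 = 6.468 m/s².
Reaction distance = 21.1000 × 0.58 = 12.238 m.
Braking distance needed to stop: v²/(2a) = 445.210 / 12.936 = 34.416 m, so total needed = 12.238 + 34.416 = 46.654 m > 28 m — it cannot stop.
Distance remaining when braking begins: 28 − 12.238 = 15.762 m.
v² = v₀² − 2a·d = 445.210 − 2 × 6.468 × 15.762 = 241.313 m²/s².
v = √241.313 = 15.534 m/s.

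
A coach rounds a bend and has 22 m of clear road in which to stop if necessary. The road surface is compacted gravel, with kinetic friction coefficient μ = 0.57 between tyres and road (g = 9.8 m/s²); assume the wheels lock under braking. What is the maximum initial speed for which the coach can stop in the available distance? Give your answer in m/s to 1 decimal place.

Maximum speed ≈ 15.7 m/s

a = μg = 0.57 × 9.8 = 5.586 m/s².
v²/(2a) = d ⇒ v = √(2 × 5.586 × 22) = √245.78 = 15.6774 m/s.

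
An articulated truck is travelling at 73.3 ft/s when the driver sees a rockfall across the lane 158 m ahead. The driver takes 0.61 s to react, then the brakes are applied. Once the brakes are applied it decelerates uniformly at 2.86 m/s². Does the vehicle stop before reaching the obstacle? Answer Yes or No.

73.3 ft/s × 0.3048 = 22.3418 m/s.
Reaction distance = 22.3418 × 0.61 = 13.628 m.
Braking distance = v²/(2a) = 499.156 / 5.720 = 87.265 m.
Total stopping distance = 13.628 + 87.265 = 100.893 m, vs 158 m available — it stops with 158 − 100.893 = 57.107 m to spare.

Yes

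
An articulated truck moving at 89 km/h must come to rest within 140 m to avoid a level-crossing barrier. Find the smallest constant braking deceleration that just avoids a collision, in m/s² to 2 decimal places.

89 km/h ÷ 3.6 = 24.7222 m/s.
v² = 2a·d ⇒ a = v²/(2d) = 24.7222² / (2 × 140.000) = 611.187 / 280.000 = 2.1828 m/s².

Required deceleration ≈ 2.18 m/s²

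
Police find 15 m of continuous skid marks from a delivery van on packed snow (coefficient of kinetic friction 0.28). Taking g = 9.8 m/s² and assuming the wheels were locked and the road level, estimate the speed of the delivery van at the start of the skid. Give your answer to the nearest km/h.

Deceleration a = μg = 0.28 × 9.8 = 2.744 m/s².
v = √(2a·d) = √(2 × 2.744 × 15) = √82.320 = 9.0730 m/s.
= 9.0730 × 3.6 = 32.663 km/h.

Initial speed ≈ 33 km/h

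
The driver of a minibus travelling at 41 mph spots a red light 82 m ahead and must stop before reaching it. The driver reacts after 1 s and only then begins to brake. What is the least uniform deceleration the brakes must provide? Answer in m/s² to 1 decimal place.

Required deceleration ≈ 2.6 m/s²

41 mph × 0.44704 = 18.3286 m/s.
Distance covered during reaction = 18.3286 × 1 = 18.329 m.
Distance available for braking: 82 − 18.329 = 63.671 m.
v² = 2a·d ⇒ a = v²/(2d) = 18.3286² / (2 × 63.671) = 335.938 / 127.342 = 2.6381 m/s².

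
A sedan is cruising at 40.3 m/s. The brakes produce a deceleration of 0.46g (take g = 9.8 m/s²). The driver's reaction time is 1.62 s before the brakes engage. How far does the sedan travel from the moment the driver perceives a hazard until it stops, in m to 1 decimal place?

Total stopping distance ≈ 245.4 m

a = 0.46 × 9.8 = 4.508 m/s².
Reaction distance = v·t_r = 40.3000 × 1.62 = 65.286 m.
Braking distance = v²/(2a) = 40.3000² / (2 × 4.508) = 1624.090 / 9.016 = 180.134 m.
Total = 65.286 + 180.134 = 245.420 m.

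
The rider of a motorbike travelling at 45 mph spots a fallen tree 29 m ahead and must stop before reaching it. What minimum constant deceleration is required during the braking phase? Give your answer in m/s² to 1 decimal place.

Required deceleration ≈ 7.0 m/s²

45 mph × 0.44704 = 20.1168 m/s.
v² = 2a·d ⇒ a = v²/(2d) = 20.1168² / (2 × 29.000) = 404.686 / 58.000 = 6.9773 m/s².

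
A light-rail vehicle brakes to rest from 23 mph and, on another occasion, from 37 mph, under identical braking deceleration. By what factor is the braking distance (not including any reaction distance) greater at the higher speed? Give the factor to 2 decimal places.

Factor ≈ 2.59

Braking distance d = v²/(2a), so with a fixed, d ∝ v².
Factor = (37/23)² = 1.6087² = 2.5879.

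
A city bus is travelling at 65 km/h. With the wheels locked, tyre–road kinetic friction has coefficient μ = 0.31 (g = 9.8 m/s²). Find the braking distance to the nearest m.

Braking distance ≈ 54 m

65 km/h ÷ 3.6 = 18.0556 m/s.
a = μg = 0.31 × 9.8 = 3.038 m/s².
Braking distance = v²/(2a) = 18.0556² / (2 × 3.038) = 326.005 / 6.076 = 53.655 m.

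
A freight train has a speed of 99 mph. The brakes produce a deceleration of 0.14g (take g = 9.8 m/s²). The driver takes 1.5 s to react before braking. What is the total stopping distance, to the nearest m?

Total stopping distance ≈ 780 m

99 mph × 0.44704 = 44.2570 m/s.
a = 0.14 × 9.8 = 1.372 m/s².
Reaction distance = v·t_r = 44.2570 × 1.5 = 66.385 m.
Braking distance = v²/(2a) = 44.2570² / (2 × 1.372) = 1958.682 / 2.744 = 713.805 m.
Total = 66.385 + 713.805 = 780.190 m.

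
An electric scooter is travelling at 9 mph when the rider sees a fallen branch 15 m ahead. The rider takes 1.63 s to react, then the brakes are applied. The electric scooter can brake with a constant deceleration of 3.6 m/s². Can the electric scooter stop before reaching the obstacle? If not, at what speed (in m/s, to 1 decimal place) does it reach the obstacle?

Yes — it stops about 6.2 m short of the obstacle, so it never reaches it

9 mph × 0.44704 = 4.0234 m/s.
Reaction distance = 4.0234 × 1.63 = 6.558 m.
Braking distance = v²/(2a) = 16.188 / 7.200 = 2.248 m.
Total stopping distance = 6.558 + 2.248 = 8.806 m, vs 15 m available — it stops with 15 − 8.806 = 6.194 m to spare.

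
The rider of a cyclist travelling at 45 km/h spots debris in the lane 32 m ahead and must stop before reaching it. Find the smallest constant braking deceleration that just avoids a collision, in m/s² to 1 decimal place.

Required deceleration ≈ 2.4 m/s²

45 km/h ÷ 3.6 = 12.5000 m/s.
v² = 2a·d ⇒ a = v²/(2d) = 12.5000² / (2 × 32.000) = 156.250 / 64.000 = 2.4414 m/s².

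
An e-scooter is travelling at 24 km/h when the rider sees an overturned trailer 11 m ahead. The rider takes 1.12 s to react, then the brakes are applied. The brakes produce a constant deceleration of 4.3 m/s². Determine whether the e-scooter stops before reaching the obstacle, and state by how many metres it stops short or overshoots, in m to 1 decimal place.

24 km/h ÷ 3.6 = 6.6667 m/s.
Reaction distance = 6.6667 × 1.12 = 7.467 m.
Braking distance = v²/(2a) = 44.445 / 8.600 = 5.168 m.
Total stopping distance = 7.467 + 5.168 = 12.635 m, vs 11 m available — it cannot stop in time and overshoots by 12.635 − 11 = 1.635 m.

No — it overshoots by 1.6 m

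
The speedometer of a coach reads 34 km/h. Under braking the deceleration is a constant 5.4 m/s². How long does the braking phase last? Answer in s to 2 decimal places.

Braking time ≈ 1.75 s

34 km/h ÷ 3.6 = 9.4444 m/s.
Braking time = v/a = 9.4444 / 5.400 = 1.749 s.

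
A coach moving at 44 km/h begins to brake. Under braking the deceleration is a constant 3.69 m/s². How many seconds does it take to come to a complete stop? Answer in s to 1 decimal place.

Braking time ≈ 3.3 s

44 km/h ÷ 3.6 = 12.2222 m/s.
Braking time = v/a = 12.2222 / 3.690 = 3.312 s.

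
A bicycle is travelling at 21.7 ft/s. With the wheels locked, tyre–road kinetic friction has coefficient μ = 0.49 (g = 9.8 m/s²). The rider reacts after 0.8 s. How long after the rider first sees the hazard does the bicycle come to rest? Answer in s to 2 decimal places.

21.7 ft/s × 0.3048 = 6.6142 m/s.
a = μg = 0.49 × 9.8 = 4.802 m/s².
Braking time = v/a = 6.6142 / 4.802 = 1.377 s.
Total = 0.8 + 1.377 = 2.177 s.

Total time ≈ 2.18 s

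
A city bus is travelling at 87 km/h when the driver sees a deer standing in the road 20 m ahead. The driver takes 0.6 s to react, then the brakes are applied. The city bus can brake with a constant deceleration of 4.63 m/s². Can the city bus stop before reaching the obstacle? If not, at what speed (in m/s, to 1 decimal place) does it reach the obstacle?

87 km/h ÷ 3.6 = 24.1667 m/s.
Reaction distance = 24.1667 × 0.6 = 14.500 m.
Braking distance needed to stop: v²/(2a) = 584.029 / 9.260 = 63.070 m, so total needed = 14.500 + 63.070 = 77.570 m > 20 m — it cannot stop.
Distance remaining when braking begins: 20 − 14.500 = 5.500 m.
v² = v₀² − 2a·d = 584.029 − 2 × 4.630 × 5.500 = 533.099 m²/s².
v = √533.099 = 23.089 m/s.

No — it strikes the obstacle at 23.1 m/s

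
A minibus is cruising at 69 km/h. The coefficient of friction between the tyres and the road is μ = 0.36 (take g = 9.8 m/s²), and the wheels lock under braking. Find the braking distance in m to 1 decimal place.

Braking distance ≈ 52.1 m

69 km/h ÷ 3.6 = 19.1667 m/s.
a = μg = 0.36 × 9.8 = 3.528 m/s².
Braking distance = v²/(2a) = 19.1667² / (2 × 3.528) = 367.362 / 7.056 = 52.064 m.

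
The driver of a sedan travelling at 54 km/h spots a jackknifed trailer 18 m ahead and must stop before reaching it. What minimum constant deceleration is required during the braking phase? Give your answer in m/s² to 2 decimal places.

54 km/h ÷ 3.6 = 15.0000 m/s.
v² = 2a·d ⇒ a = v²/(2d) = 15.0000² / (2 × 18.000) = 225.000 / 36.000 = 6.2500 m/s².

Required deceleration ≈ 6.25 m/s²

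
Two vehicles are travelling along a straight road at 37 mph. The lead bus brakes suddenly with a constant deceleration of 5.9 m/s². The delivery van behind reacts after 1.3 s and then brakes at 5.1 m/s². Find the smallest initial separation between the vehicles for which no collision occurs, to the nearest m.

37 mph × 0.44704 = 16.5405 m/s.
Leader travels v²/(2a_L) = 273.588 / 11.800 = 23.185 m before stopping.
Follower covers v·t_r = 16.5405 × 1.3 = 21.503 m while reacting, then v²/(2a_F) = 273.588 / 10.200 = 26.822 m while braking, for a total of 21.503 + 26.822 = 48.325 m.
Since a_F ≤ a_L and the follower starts braking later, the follower is never slower than the leader, so the closest approach is when both have stopped.
Minimum gap = 48.325 − 23.185 = 25.140 m.

Minimum gap ≈ 25 m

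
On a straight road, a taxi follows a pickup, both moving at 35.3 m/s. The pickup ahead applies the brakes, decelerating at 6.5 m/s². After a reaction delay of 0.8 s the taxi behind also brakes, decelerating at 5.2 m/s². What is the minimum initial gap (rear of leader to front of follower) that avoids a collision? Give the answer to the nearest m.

Minimum gap ≈ 52 m

Leader travels v²/(2a_L) = 1246.090 / 13.000 = 95.853 m before stopping.
Follower covers v·t_r = 35.3000 × 0.8 = 28.240 m while reacting, then v²/(2a_F) = 1246.090 / 10.400 = 119.816 m while braking, for a total of 28.240 + 119.816 = 148.056 m.
Since a_F ≤ a_L and the follower starts braking later, the follower is never slower than the leader, so the closest approach is when both have stopped.
Minimum gap = 148.056 − 95.853 = 52.203 m.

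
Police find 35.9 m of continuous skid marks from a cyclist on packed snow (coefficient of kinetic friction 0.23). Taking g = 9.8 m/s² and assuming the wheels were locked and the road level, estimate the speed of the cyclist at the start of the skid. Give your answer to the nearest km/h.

Initial speed ≈ 46 km/h

Deceleration a = μg = 0.23 × 9.8 = 2.254 m/s².
v = √(2a·d) = √(2 × 2.254 × 35.9) = √161.837 = 12.7215 m/s.
= 12.7215 × 3.6 = 45.797 km/h.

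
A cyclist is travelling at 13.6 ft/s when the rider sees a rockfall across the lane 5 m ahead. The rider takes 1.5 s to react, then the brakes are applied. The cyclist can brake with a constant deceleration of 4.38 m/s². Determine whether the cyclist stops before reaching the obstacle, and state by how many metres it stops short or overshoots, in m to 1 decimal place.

No — it overshoots by 3.2 m

13.6 ft/s × 0.3048 = 4.1453 m/s.
Reaction distance = 4.1453 × 1.5 = 6.218 m.
Braking distance = v²/(2a) = 17.184 / 8.760 = 1.962 m.
Total stopping distance = 6.218 + 1.962 = 8.180 m, vs 5 m available — it cannot stop in time and overshoots by 8.180 − 5 = 3.180 m.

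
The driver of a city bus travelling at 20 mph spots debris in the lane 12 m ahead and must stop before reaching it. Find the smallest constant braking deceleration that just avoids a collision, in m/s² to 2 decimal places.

Required deceleration ≈ 3.33 m/s²

20 mph × 0.44704 = 8.9408 m/s.
v² = 2a·d ⇒ a = v²/(2d) = 8.9408² / (2 × 12.000) = 79.938 / 24.000 = 3.3308 m/s².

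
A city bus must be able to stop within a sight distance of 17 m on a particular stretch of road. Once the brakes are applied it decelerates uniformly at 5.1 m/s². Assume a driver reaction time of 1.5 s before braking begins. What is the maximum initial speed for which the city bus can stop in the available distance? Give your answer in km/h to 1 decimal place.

Maximum speed ≈ 27.3 km/h

Stopping distance: v·t_r + v²/(2a) = 17 with t_r = 1.5 s and a = 5.100 m/s².
So v² + 15.300 v − 173.40 = 0.
Positive root: v = −a·t_r + √((a·t_r)² + 2a·d) = −7.650 + √(58.523 + 173.40) = 7.5790 m/s.
7.5790 m/s × 3.6 = 27.284 km/h.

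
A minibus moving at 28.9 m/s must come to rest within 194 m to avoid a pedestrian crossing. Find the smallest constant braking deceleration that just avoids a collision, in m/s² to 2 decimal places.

v² = 2a·d ⇒ a = v²/(2d) = 28.9000² / (2 × 194.000) = 835.210 / 388.000 = 2.1526 m/s².

Required deceleration ≈ 2.15 m/s²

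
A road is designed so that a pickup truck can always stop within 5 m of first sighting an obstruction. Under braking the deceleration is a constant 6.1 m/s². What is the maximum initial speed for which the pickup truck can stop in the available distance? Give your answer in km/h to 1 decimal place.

v²/(2a) = d ⇒ v = √(2 × 6.100 × 5) = √61.00 = 7.8102 m/s.
7.8102 m/s × 3.6 = 28.117 km/h.

Maximum speed ≈ 28.1 km/h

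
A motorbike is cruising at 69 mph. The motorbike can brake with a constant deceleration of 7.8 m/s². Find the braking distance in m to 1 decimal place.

Braking distance ≈ 61.0 m

69 mph × 0.44704 = 30.8458 m/s.
Braking distance = v²/(2a) = 30.8458² / (2 × 7.800) = 951.463 / 15.600 = 60.991 m.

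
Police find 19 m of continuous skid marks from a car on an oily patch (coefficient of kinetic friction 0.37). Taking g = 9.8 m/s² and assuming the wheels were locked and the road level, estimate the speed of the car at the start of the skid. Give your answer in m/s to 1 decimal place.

Deceleration a = μg = 0.37 × 9.8 = 3.626 m/s².
v = √(2a·d) = √(2 × 3.626 × 19) = √137.788 = 11.7383 m/s.

Initial speed ≈ 11.7 m/s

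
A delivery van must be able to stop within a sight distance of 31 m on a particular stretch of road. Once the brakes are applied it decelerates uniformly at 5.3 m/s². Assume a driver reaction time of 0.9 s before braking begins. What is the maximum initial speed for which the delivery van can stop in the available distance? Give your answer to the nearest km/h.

Stopping distance: v·t_r + v²/(2a) = 31 with t_r = 0.9 s and a = 5.300 m/s².
So v² + 9.540 v − 328.60 = 0.
Positive root: v = −a·t_r + √((a·t_r)² + 2a·d) = −4.770 + √(22.753 + 328.60) = 13.9744 m/s.
13.9744 m/s × 3.6 = 50.308 km/h.

Maximum speed ≈ 50 km/h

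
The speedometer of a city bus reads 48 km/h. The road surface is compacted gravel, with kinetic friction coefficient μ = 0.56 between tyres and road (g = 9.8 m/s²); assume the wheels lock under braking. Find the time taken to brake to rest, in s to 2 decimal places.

48 km/h ÷ 3.6 = 13.3333 m/s.
a = μg = 0.56 × 9.8 = 5.488 m/s².
Braking time = v/a = 13.3333 / 5.488 = 2.430 s.

Braking time ≈ 2.43 s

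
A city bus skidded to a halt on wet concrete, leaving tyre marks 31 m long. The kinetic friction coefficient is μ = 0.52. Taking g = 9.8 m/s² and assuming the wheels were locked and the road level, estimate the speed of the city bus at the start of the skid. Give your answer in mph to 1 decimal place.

Deceleration a = μg = 0.52 × 9.8 = 5.096 m/s².
v = √(2a·d) = √(2 × 5.096 × 31) = √315.952 = 17.7750 m/s.
= 17.7750 ÷ 0.44704 = 39.762 mph.

Initial speed ≈ 39.8 mph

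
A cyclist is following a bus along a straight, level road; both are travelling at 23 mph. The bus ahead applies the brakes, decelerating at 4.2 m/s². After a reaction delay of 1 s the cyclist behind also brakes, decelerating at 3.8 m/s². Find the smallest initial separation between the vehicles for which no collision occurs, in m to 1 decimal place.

Minimum gap ≈ 11.6 m

23 mph × 0.44704 = 10.2819 m/s.
Leader travels v²/(2a_L) = 105.717 / 8.400 = 12.585 m before stopping.
Follower covers v·t_r = 10.2819 × 1 = 10.282 m while reacting, then v²/(2a_F) = 105.717 / 7.600 = 13.910 m while braking, for a total of 10.282 + 13.910 = 24.192 m.
Since a_F ≤ a_L and the follower starts braking later, the follower is never slower than the leader, so the closest approach is when both have stopped.
Minimum gap = 24.192 − 12.585 = 11.607 m.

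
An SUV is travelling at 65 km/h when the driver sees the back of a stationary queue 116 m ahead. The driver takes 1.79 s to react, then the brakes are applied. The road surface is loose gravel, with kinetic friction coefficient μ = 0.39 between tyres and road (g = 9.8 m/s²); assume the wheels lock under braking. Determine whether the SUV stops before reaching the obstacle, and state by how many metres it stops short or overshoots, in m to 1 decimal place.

65 km/h ÷ 3.6 = 18.0556 m/s.
a = μg = 0.39 × 9.8 = 3.822 m/s².
Reaction distance = 18.0556 × 1.79 = 32.320 m.
Braking distance = v²/(2a) = 326.005 / 7.644 = 42.648 m.
Total stopping distance = 32.320 + 42.648 = 74.968 m, vs 116 m available — it stops with 116 − 74.968 = 41.032 m to spare.

Yes — it stops 41.0 m short of the obstacle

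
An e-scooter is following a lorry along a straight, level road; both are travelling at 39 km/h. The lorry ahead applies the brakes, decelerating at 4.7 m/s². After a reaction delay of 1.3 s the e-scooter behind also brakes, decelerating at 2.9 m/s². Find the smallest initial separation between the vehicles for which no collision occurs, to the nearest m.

39 km/h ÷ 3.6 = 10.8333 m/s.
Leader travels v²/(2a_L) = 117.360 / 9.400 = 12.485 m before stopping.
Follower covers v·t_r = 10.8333 × 1.3 = 14.083 m while reacting, then v²/(2a_F) = 117.360 / 5.800 = 20.234 m while braking, for a total of 14.083 + 20.234 = 34.317 m.
Since a_F ≤ a_L and the follower starts braking later, the follower is never slower than the leader, so the closest approach is when both have stopped.
Minimum gap = 34.317 − 12.485 = 21.832 m.

Minimum gap ≈ 22 m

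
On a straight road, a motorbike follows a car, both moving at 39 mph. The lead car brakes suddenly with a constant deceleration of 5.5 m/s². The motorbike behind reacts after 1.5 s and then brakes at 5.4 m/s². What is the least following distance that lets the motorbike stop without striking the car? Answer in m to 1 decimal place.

39 mph × 0.44704 = 17.4346 m/s.
Leader travels v²/(2a_L) = 303.965 / 11.000 = 27.633 m before stopping.
Follower covers v·t_r = 17.4346 × 1.5 = 26.152 m while reacting, then v²/(2a_F) = 303.965 / 10.800 = 28.145 m while braking, for a total of 26.152 + 28.145 = 54.297 m.
Since a_F ≤ a_L and the follower starts braking later, the follower is never slower than the leader, so the closest approach is when both have stopped.
Minimum gap = 54.297 − 27.633 = 26.664 m.

Minimum gap ≈ 26.7 m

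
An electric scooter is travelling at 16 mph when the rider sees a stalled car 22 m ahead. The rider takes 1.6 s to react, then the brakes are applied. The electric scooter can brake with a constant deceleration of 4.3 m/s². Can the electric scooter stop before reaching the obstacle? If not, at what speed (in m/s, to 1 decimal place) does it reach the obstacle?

16 mph × 0.44704 = 7.1526 m/s.
Reaction distance = 7.1526 × 1.6 = 11.444 m.
Braking distance = v²/(2a) = 51.160 / 8.600 = 5.949 m.
Total stopping distance = 11.444 + 5.949 = 17.393 m, vs 22 m available — it stops with 22 − 17.393 = 4.607 m to spare.

Yes — it stops about 4.6 m short of the obstacle, so it never reaches it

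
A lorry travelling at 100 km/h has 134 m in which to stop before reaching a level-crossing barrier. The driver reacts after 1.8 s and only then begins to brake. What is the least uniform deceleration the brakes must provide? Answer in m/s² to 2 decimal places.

Required deceleration ≈ 4.59 m/s²

100 km/h ÷ 3.6 = 27.7778 m/s.
Distance covered during reaction = 27.7778 × 1.8 = 50.000 m.
Distance available for braking: 134 − 50.000 = 84.000 m.
v² = 2a·d ⇒ a = v²/(2d) = 27.7778² / (2 × 84.000) = 771.606 / 168.000 = 4.5929 m/s².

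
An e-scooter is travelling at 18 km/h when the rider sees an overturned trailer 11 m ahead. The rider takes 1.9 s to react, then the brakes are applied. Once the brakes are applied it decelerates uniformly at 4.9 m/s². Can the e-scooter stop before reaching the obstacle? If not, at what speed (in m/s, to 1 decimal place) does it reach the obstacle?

18 km/h ÷ 3.6 = 5.0000 m/s.
Reaction distance = 5.0000 × 1.9 = 9.500 m.
Braking distance needed to stop: v²/(2a) = 25.000 / 9.800 = 2.551 m, so total needed = 9.500 + 2.551 = 12.051 m > 11 m — it cannot stop.
Distance remaining when braking begins: 11 − 9.500 = 1.500 m.
v² = v₀² − 2a·d = 25.000 − 2 × 4.900 × 1.500 = 10.300 m²/s².
v = √10.300 = 3.209 m/s.

No — it strikes the obstacle at 3.2 m/s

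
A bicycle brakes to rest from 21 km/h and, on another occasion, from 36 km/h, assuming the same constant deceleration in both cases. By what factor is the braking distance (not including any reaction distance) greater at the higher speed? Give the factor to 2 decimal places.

Factor ≈ 2.94

Braking distance d = v²/(2a), so with a fixed, d ∝ v².
Factor = (36/21)² = 1.7143² = 2.9388.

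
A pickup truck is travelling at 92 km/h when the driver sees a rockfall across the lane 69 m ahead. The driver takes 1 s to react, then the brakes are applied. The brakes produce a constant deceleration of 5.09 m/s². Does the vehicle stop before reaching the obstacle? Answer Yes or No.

No

92 km/h ÷ 3.6 = 25.5556 m/s.
Reaction distance = 25.5556 × 1 = 25.556 m.
Braking distance = v²/(2a) = 653.089 / 10.180 = 64.154 m.
Total stopping distance = 25.556 + 64.154 = 89.710 m, vs 69 m available — it cannot stop in time and overshoots by 89.710 − 69 = 20.710 m.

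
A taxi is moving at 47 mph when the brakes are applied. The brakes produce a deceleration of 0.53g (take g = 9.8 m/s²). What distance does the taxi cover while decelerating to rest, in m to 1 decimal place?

Braking distance ≈ 42.5 m

47 mph × 0.44704 = 21.0109 m/s.
a = 0.53 × 9.8 = 5.194 m/s².
Braking distance = v²/(2a) = 21.0109² / (2 × 5.194) = 441.458 / 10.388 = 42.497 m.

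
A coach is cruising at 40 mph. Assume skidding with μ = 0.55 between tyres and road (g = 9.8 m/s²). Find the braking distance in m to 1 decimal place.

40 mph × 0.44704 = 17.8816 m/s.
a = μg = 0.55 × 9.8 = 5.390 m/s².
Braking distance = v²/(2a) = 17.8816² / (2 × 5.390) = 319.752 / 10.780 = 29.662 m.

Braking distance ≈ 29.7 m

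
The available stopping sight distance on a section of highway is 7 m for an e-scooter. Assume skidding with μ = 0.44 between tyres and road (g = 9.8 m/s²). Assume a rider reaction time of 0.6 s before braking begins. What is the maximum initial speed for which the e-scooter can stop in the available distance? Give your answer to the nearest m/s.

a = μg = 0.44 × 9.8 = 4.312 m/s².
Stopping distance: v·t_r + v²/(2a) = 7 with t_r = 0.6 s and a = 4.312 m/s².
So v² + 5.174 v − 60.37 = 0.
Positive root: v = −a·t_r + √((a·t_r)² + 2a·d) = −2.587 + √(6.693 + 60.37) = 5.6022 m/s.

Maximum speed ≈ 6 m/s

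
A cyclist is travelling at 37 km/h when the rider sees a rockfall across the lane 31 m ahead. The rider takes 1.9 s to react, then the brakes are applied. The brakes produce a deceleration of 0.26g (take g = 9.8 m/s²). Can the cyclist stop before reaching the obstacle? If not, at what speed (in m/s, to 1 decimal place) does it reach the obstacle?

No — it strikes the obstacle at 6.9 m/s

37 km/h ÷ 3.6 = 10.2778 m/s.
a = 0.26 × 9.8 = 2.548 m/s².
Reaction distance = 10.2778 × 1.9 = 19.528 m.
Braking distance needed to stop: v²/(2a) = 105.633 / 5.096 = 20.729 m, so total needed = 19.528 + 20.729 = 40.257 m > 31 m — it cannot stop.
Distance remaining when braking begins: 31 − 19.528 = 11.472 m.
v² = v₀² − 2a·d = 105.633 − 2 × 2.548 × 11.472 = 47.172 m²/s².
v = √47.172 = 6.868 m/s.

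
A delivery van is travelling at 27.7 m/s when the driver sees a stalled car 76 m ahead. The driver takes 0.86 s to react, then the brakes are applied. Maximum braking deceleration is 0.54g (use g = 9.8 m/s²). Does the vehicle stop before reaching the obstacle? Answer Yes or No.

a = 0.54 × 9.8 = 5.292 m/s².
Reaction distance = 27.7000 × 0.86 = 23.822 m.
Braking distance = v²/(2a) = 767.290 / 10.584 = 72.495 m.
Total stopping distance = 23.822 + 72.495 = 96.317 m, vs 76 m available — it cannot stop in time and overshoots by 96.317 − 76 = 20.317 m.

No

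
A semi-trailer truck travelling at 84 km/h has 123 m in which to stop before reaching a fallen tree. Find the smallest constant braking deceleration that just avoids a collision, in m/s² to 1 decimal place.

84 km/h ÷ 3.6 = 23.3333 m/s.
v² = 2a·d ⇒ a = v²/(2d) = 23.3333² / (2 × 123.000) = 544.443 / 246.000 = 2.2132 m/s².

Required deceleration ≈ 2.2 m/s²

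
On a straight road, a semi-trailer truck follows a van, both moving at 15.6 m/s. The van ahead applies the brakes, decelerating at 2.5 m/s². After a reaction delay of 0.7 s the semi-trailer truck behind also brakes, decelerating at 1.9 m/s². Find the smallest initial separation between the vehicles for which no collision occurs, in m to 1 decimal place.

Leader travels v²/(2a_L) = 243.360 / 5.000 = 48.672 m before stopping.
Follower covers v·t_r = 15.6000 × 0.7 = 10.920 m while reacting, then v²/(2a_F) = 243.360 / 3.800 = 64.042 m while braking, for a total of 10.920 + 64.042 = 74.962 m.
Since a_F ≤ a_L and the follower starts braking later, the follower is never slower than the leader, so the closest approach is when both have stopped.
Minimum gap = 74.962 − 48.672 = 26.290 m.

Minimum gap ≈ 26.3 m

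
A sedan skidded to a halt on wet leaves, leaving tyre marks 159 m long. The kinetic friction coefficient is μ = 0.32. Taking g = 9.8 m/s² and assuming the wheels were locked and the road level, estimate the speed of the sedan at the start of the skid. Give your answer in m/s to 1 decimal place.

Deceleration a = μg = 0.32 × 9.8 = 3.136 m/s².
v = √(2a·d) = √(2 × 3.136 × 159) = √997.248 = 31.5792 m/s.

Initial speed ≈ 31.6 m/s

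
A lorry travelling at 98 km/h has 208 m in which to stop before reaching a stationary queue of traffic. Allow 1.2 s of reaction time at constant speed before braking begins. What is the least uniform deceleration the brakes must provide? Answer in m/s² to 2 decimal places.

98 km/h ÷ 3.6 = 27.2222 m/s.
Distance covered during reaction = 27.2222 × 1.2 = 32.667 m.
Distance available for braking: 208 − 32.667 = 175.333 m.
v² = 2a·d ⇒ a = v²/(2d) = 27.2222² / (2 × 175.333) = 741.048 / 350.666 = 2.1133 m/s².

Required deceleration ≈ 2.11 m/s²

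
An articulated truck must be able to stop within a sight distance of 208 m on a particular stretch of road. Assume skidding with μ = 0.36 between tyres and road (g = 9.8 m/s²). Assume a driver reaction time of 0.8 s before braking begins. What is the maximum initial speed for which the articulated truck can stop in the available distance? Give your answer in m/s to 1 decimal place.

a = μg = 0.36 × 9.8 = 3.528 m/s².
Stopping distance: v·t_r + v²/(2a) = 208 with t_r = 0.8 s and a = 3.528 m/s².
So v² + 5.645 v − 1467.65 = 0.
Positive root: v = −a·t_r + √((a·t_r)² + 2a·d) = −2.822 + √(7.964 + 1467.65) = 35.5917 m/s.

Maximum speed ≈ 35.6 m/s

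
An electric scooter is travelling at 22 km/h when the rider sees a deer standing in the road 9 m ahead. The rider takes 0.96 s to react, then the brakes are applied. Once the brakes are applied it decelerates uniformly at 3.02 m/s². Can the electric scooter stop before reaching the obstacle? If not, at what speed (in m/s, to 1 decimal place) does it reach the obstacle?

No — it strikes the obstacle at 4.3 m/s

22 km/h ÷ 3.6 = 6.1111 m/s.
Reaction distance = 6.1111 × 0.96 = 5.867 m.
Braking distance needed to stop: v²/(2a) = 37.346 / 6.040 = 6.183 m, so total needed = 5.867 + 6.183 = 12.050 m > 9 m — it cannot stop.
Distance remaining when braking begins: 9 − 5.867 = 3.133 m.
v² = v₀² − 2a·d = 37.346 − 2 × 3.020 × 3.133 = 18.423 m²/s².
v = √18.423 = 4.292 m/s.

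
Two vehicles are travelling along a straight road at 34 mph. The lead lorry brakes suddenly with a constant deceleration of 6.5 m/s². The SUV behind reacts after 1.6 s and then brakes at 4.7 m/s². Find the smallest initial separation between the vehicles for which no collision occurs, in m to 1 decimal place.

Minimum gap ≈ 31.1 m

34 mph × 0.44704 = 15.1994 m/s.
Leader travels v²/(2a_L) = 231.022 / 13.000 = 17.771 m before stopping.
Follower covers v·t_r = 15.1994 × 1.6 = 24.319 m while reacting, then v²/(2a_F) = 231.022 / 9.400 = 24.577 m while braking, for a total of 24.319 + 24.577 = 48.896 m.
Since a_F ≤ a_L and the follower starts braking later, the follower is never slower than the leader, so the closest approach is when both have stopped.
Minimum gap = 48.896 − 17.771 = 31.125 m.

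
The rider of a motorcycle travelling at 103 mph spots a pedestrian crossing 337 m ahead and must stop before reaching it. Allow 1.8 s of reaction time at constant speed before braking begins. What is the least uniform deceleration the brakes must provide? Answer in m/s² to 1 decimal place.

103 mph × 0.44704 = 46.0451 m/s.
Distance covered during reaction = 46.0451 × 1.8 = 82.881 m.
Distance available for braking: 337 − 82.881 = 254.119 m.
v² = 2a·d ⇒ a = v²/(2d) = 46.0451² / (2 × 254.119) = 2120.151 / 508.238 = 4.1716 m/s².

Required deceleration ≈ 4.2 m/s²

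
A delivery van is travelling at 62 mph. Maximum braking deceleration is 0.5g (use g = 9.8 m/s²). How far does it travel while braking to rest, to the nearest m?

62 mph × 0.44704 = 27.7165 m/s.
a = 0.5 × 9.8 = 4.900 m/s².
Braking distance = v²/(2a) = 27.7165² / (2 × 4.900) = 768.204 / 9.800 = 78.388 m.

Braking distance ≈ 78 m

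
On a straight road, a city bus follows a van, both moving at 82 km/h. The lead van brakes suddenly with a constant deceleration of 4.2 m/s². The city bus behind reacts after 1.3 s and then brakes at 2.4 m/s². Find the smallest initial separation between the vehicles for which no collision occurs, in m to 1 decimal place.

82 km/h ÷ 3.6 = 22.7778 m/s.
Leader travels v²/(2a_L) = 518.828 / 8.400 = 61.765 m before stopping.
Follower covers v·t_r = 22.7778 × 1.3 = 29.611 m while reacting, then v²/(2a_F) = 518.828 / 4.800 = 108.089 m while braking, for a total of 29.611 + 108.089 = 137.700 m.
Since a_F ≤ a_L and the follower starts braking later, the follower is never slower than the leader, so the closest approach is when both have stopped.
Minimum gap = 137.700 − 61.765 = 75.935 m.

Minimum gap ≈ 75.9 m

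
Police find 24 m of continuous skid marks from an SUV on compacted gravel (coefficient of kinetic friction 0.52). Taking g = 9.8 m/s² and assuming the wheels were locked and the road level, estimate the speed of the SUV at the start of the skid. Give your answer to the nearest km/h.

Initial speed ≈ 56 km/h

Deceleration a = μg = 0.52 × 9.8 = 5.096 m/s².
v = √(2a·d) = √(2 × 5.096 × 24) = √244.608 = 15.6399 m/s.
= 15.6399 × 3.6 = 56.304 km/h.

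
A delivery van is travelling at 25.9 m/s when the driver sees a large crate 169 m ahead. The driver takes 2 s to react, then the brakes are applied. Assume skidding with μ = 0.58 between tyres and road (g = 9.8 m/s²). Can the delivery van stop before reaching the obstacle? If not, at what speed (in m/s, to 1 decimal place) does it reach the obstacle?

a = μg = 0.58 × 9.8 = 5.684 m/s².
Reaction distance = 25.9000 × 2 = 51.800 m.
Braking distance = v²/(2a) = 670.810 / 11.368 = 59.009 m.
Total stopping distance = 51.800 + 59.009 = 110.809 m, vs 169 m available — it stops with 169 − 110.809 = 58.191 m to spare.

Yes — it stops about 58.2 m short of the obstacle, so it never reaches it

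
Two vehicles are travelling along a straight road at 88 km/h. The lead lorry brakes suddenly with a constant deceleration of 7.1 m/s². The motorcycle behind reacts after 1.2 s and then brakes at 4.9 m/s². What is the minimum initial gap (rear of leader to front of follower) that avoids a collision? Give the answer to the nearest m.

88 km/h ÷ 3.6 = 24.4444 m/s.
Leader travels v²/(2a_L) = 597.529 / 14.200 = 42.080 m before stopping.
Follower covers v·t_r = 24.4444 × 1.2 = 29.333 m while reacting, then v²/(2a_F) = 597.529 / 9.800 = 60.972 m while braking, for a total of 29.333 + 60.972 = 90.305 m.
Since a_F ≤ a_L and the follower starts braking later, the follower is never slower than the leader, so the closest approach is when both have stopped.
Minimum gap = 90.305 − 42.080 = 48.225 m.

Minimum gap ≈ 48 m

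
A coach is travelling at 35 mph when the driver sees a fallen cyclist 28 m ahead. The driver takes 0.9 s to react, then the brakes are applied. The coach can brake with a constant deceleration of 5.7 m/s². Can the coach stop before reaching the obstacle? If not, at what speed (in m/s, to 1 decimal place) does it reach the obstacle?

No — it strikes the obstacle at 9.3 m/s

35 mph × 0.44704 = 15.6464 m/s.
Reaction distance = 15.6464 × 0.9 = 14.082 m.
Braking distance needed to stop: v²/(2a) = 244.810 / 11.400 = 21.475 m, so total needed = 14.082 + 21.475 = 35.557 m > 28 m — it cannot stop.
Distance remaining when braking begins: 28 − 14.082 = 13.918 m.
v² = v₀² − 2a·d = 244.810 − 2 × 5.700 × 13.918 = 86.145 m²/s².
v = √86.145 = 9.281 m/s.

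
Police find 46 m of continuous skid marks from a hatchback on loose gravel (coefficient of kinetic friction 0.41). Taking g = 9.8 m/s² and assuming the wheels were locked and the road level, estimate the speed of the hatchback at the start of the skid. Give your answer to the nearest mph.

Deceleration a = μg = 0.41 × 9.8 = 4.018 m/s².
v = √(2a·d) = √(2 × 4.018 × 46) = √369.656 = 19.2264 m/s.
= 19.2264 ÷ 0.44704 = 43.008 mph.

Initial speed ≈ 43 mph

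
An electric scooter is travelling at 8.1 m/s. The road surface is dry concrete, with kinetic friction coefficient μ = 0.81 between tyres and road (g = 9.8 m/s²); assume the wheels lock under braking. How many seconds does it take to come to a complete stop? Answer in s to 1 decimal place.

a = μg = 0.81 × 9.8 = 7.938 m/s².
Braking time = v/a = 8.1000 / 7.938 = 1.020 s.

Braking time ≈ 1.0 s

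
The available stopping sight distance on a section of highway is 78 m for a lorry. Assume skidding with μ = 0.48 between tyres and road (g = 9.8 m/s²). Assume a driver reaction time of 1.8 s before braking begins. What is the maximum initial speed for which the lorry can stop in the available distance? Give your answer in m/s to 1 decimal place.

Maximum speed ≈ 19.9 m/s

a = μg = 0.48 × 9.8 = 4.704 m/s².
Stopping distance: v·t_r + v²/(2a) = 78 with t_r = 1.8 s and a = 4.704 m/s².
So v² + 16.934 v − 733.82 = 0.
Positive root: v = −a·t_r + √((a·t_r)² + 2a·d) = −8.467 + √(71.690 + 733.82) = 19.9145 m/s.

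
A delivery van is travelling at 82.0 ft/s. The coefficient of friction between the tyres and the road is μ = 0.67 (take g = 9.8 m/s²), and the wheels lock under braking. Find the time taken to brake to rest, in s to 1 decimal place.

82 ft/s × 0.3048 = 24.9936 m/s.
a = μg = 0.67 × 9.8 = 6.566 m/s².
Braking time = v/a = 24.9936 / 6.566 = 3.807 s.

Braking time ≈ 3.8 s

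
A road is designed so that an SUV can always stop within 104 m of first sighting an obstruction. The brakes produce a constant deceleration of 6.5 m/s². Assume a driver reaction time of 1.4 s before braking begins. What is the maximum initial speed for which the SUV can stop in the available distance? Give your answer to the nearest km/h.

Maximum speed ≈ 104 km/h

Stopping distance: v·t_r + v²/(2a) = 104 with t_r = 1.4 s and a = 6.500 m/s².
So v² + 18.200 v − 1352.00 = 0.
Positive root: v = −a·t_r + √((a·t_r)² + 2a·d) = −9.100 + √(82.810 + 1352.00) = 28.7789 m/s.
28.7789 m/s × 3.6 = 103.604 km/h.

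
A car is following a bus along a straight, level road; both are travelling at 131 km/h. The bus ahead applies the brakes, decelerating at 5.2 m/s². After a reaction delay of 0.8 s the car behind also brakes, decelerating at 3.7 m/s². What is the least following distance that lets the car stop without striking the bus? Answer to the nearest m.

Minimum gap ≈ 81 m

131 km/h ÷ 3.6 = 36.3889 m/s.
Leader travels v²/(2a_L) = 1324.152 / 10.400 = 127.322 m before stopping.
Follower covers v·t_r = 36.3889 × 0.8 = 29.111 m while reacting, then v²/(2a_F) = 1324.152 / 7.400 = 178.939 m while braking, for a total of 29.111 + 178.939 = 208.050 m.
Since a_F ≤ a_L and the follower starts braking later, the follower is never slower than the leader, so the closest approach is when both have stopped.
Minimum gap = 208.050 − 127.322 = 80.728 m.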